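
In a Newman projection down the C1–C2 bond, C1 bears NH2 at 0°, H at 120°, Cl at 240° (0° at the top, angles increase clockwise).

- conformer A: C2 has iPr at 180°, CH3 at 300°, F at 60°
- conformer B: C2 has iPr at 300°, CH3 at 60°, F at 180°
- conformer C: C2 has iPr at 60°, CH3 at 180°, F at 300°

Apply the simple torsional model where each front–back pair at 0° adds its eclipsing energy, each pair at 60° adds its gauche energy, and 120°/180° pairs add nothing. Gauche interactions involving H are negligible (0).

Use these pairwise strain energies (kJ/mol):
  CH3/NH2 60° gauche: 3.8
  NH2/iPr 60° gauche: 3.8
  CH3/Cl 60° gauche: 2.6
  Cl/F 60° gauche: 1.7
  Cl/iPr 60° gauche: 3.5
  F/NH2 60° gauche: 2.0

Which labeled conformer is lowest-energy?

C

A (staggered): NH2(0°)/CH3(300°) gauche 3.8; NH2(0°)/F(60°) gauche 2.0; Cl(240°)/iPr(180°) gauche 3.5; Cl(240°)/CH3(300°) gauche 2.6 → 11.9 kJ/mol.
B (staggered): NH2(0°)/iPr(300°) gauche 3.8; NH2(0°)/CH3(60°) gauche 3.8; Cl(240°)/iPr(300°) gauche 3.5; Cl(240°)/F(180°) gauche 1.7 → 12.8 kJ/mol.
C (staggered): NH2(0°)/iPr(60°) gauche 3.8; NH2(0°)/F(300°) gauche 2.0; Cl(240°)/CH3(180°) gauche 2.6; Cl(240°)/F(300°) gauche 1.7 → 10.1 kJ/mol.
C has the lowest total (10.1 kJ/mol).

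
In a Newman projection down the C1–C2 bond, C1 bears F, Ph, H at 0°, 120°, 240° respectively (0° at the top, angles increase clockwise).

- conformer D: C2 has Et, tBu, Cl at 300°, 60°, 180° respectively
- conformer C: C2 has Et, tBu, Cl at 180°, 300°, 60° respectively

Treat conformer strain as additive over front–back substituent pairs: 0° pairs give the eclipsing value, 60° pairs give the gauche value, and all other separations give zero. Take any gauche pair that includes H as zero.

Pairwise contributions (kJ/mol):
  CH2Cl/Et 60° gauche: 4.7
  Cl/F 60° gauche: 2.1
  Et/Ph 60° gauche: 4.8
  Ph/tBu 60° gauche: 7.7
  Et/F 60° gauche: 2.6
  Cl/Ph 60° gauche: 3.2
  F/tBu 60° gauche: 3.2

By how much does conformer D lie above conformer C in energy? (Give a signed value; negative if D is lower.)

D (staggered): F(0°)/Et(300°) gauche 2.6; F(0°)/tBu(60°) gauche 3.2; Ph(120°)/tBu(60°) gauche 7.7; Ph(120°)/Cl(180°) gauche 3.2 → 16.7 kJ/mol.
C (staggered): F(0°)/tBu(300°) gauche 3.2; F(0°)/Cl(60°) gauche 2.1; Ph(120°)/Et(180°) gauche 4.8; Ph(120°)/Cl(60°) gauche 3.2 → 13.3 kJ/mol.
E(D) − E(C) = 16.7 − 13.3 = +3.4 kJ/mol.

+3.4 kJ/mol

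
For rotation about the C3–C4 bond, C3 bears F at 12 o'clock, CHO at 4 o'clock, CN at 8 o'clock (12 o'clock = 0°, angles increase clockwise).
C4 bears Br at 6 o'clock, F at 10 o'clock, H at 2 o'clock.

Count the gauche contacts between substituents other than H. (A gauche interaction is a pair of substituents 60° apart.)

Non-H gauche pairs: F(0°)/F(300°); CHO(120°)/Br(180°); CN(240°)/Br(180°); CN(240°)/F(300°) — 4 interactions.

4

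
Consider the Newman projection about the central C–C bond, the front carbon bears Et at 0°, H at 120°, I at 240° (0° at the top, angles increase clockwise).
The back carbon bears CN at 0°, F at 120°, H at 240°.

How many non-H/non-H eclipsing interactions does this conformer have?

Non-H eclipsing pairs: Et(0°)/CN(0°) — 1 interaction.

1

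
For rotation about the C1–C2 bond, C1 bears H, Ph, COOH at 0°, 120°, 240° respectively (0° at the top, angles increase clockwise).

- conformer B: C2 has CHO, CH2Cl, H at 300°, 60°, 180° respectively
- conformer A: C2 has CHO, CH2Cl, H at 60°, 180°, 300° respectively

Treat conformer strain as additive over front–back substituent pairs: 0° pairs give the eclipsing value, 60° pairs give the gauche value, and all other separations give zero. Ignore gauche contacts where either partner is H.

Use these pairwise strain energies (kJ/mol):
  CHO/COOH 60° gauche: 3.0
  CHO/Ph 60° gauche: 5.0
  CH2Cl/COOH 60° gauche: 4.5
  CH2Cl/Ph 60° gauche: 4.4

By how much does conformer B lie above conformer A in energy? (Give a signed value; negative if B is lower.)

-6.5 kJ/mol

B (staggered): Ph–CH2Cl gauche, COOH–CHO gauche; 4.4 + 3.0 = 7.4 kJ/mol.
A (staggered): Ph–CHO gauche, Ph–CH2Cl gauche, COOH–CH2Cl gauche; 5.0 + 4.4 + 4.5 = 13.9 kJ/mol.
E(B) − E(A) = 7.4 − 13.9 = -6.5 kJ/mol.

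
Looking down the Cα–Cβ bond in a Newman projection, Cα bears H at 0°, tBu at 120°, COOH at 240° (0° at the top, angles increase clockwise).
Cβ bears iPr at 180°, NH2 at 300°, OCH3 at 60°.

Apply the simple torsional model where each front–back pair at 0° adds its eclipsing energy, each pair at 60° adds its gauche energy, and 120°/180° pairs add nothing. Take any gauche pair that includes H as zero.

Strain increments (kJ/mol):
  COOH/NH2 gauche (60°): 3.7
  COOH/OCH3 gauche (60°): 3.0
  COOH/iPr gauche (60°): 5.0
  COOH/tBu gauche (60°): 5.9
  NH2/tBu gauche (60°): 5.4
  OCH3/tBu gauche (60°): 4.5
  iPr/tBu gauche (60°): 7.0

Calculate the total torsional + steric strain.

20.2 kJ/mol

This conformer (staggered): tBu–iPr gauche, tBu–OCH3 gauche, COOH–iPr gauche, COOH–NH2 gauche; 7.0 + 4.5 + 5.0 + 3.7 = 20.2 kJ/mol.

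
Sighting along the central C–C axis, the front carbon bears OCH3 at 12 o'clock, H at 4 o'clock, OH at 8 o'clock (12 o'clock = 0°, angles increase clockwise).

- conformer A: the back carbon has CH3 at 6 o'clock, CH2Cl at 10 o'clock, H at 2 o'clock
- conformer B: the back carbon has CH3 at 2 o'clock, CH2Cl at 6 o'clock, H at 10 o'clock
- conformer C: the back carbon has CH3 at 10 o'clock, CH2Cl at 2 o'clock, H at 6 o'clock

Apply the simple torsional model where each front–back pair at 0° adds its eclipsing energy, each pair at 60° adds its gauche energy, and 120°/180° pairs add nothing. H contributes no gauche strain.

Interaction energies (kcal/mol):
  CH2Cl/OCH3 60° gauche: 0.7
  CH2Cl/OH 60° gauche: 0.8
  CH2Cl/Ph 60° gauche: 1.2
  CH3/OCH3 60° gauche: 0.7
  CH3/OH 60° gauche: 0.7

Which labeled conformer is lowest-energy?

B

A is staggered. OCH3 at 0° is gauche with CH2Cl at 300° (0.7); OH at 240° is gauche with CH3 at 180° (0.7); OH at 240° is gauche with CH2Cl at 300° (0.8). Total 2.2 kcal/mol.
B is staggered. OCH3 at 0° is gauche with CH3 at 60° (0.7); OH at 240° is gauche with CH2Cl at 180° (0.8). Total 1.5 kcal/mol.
C is staggered. OCH3 at 0° is gauche with CH3 at 300° (0.7); OCH3 at 0° is gauche with CH2Cl at 60° (0.7); OH at 240° is gauche with CH3 at 300° (0.7). Total 2.1 kcal/mol.
B has the lowest total (1.5 kcal/mol).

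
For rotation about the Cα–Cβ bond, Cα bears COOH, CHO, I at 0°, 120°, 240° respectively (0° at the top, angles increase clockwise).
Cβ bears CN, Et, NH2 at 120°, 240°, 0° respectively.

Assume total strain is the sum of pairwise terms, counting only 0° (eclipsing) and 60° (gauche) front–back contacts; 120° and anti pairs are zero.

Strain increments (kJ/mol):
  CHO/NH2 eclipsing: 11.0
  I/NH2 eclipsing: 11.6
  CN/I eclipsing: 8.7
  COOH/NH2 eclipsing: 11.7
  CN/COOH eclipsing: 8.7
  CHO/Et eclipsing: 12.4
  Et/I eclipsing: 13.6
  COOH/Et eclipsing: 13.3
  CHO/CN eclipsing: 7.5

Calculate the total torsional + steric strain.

This conformer (eclipsed): COOH(0°)/NH2(0°) eclipsed 11.7; CHO(120°)/CN(120°) eclipsed 7.5; I(240°)/Et(240°) eclipsed 13.6 → 32.8 kJ/mol.

32.8 kJ/mol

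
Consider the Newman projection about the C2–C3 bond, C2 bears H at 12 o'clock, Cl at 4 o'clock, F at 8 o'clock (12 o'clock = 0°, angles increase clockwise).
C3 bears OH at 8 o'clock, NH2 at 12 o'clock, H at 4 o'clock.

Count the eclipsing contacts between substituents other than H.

1

Non-H eclipsing pairs: F(240°)/OH(240°) — 1 interaction.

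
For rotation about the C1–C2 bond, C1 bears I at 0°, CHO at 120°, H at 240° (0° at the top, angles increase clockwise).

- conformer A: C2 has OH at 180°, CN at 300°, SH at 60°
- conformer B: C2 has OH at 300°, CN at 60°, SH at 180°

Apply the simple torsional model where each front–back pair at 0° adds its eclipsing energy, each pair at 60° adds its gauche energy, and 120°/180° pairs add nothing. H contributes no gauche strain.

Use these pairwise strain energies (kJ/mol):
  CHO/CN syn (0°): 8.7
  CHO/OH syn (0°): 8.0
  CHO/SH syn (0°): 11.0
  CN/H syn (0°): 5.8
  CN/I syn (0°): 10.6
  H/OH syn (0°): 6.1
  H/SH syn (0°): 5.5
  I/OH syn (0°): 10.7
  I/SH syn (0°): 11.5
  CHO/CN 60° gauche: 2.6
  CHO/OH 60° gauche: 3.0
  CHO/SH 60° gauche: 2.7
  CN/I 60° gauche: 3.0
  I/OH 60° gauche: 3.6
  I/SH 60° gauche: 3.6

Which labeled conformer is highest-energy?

A

A is staggered. I at 0° is gauche with CN at 300° (3.0); I at 0° is gauche with SH at 60° (3.6); CHO at 120° is gauche with OH at 180° (3.0); CHO at 120° is gauche with SH at 60° (2.7). Total 12.3 kJ/mol.
B is staggered. I at 0° is gauche with OH at 300° (3.6); I at 0° is gauche with CN at 60° (3.0); CHO at 120° is gauche with CN at 60° (2.6); CHO at 120° is gauche with SH at 180° (2.7). Total 11.9 kJ/mol.
A has the highest total (12.3 kJ/mol).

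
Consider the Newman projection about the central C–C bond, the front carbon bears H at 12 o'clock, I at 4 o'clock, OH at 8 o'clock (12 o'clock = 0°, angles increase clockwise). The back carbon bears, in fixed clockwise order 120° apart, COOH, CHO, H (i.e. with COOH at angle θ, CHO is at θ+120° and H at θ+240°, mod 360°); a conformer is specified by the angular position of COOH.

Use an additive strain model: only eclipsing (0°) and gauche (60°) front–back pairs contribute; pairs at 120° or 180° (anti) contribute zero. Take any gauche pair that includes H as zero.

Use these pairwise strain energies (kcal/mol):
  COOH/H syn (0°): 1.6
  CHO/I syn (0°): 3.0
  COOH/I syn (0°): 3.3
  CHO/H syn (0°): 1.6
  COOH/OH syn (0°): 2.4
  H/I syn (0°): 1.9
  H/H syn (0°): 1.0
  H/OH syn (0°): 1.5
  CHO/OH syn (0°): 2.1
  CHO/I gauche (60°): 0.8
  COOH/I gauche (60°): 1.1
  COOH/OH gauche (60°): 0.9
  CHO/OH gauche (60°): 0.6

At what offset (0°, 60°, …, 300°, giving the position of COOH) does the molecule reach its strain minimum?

300°

COOH at 0° (eclipsed): H(0°)/COOH(0°) eclipsed 1.6; I(120°)/CHO(120°) eclipsed 3.0; OH(240°)/H(240°) eclipsed 1.5 → 6.1 kcal/mol.
COOH at 60° (staggered): I(120°)/COOH(60°) gauche 1.1; I(120°)/CHO(180°) gauche 0.8; OH(240°)/CHO(180°) gauche 0.6 → 2.5 kcal/mol.
COOH at 120° (eclipsed): H(0°)/H(0°) eclipsed 1.0; I(120°)/COOH(120°) eclipsed 3.3; OH(240°)/CHO(240°) eclipsed 2.1 → 6.4 kcal/mol.
COOH at 180° (staggered): I(120°)/COOH(180°) gauche 1.1; OH(240°)/COOH(180°) gauche 0.9; OH(240°)/CHO(300°) gauche 0.6 → 2.6 kcal/mol.
COOH at 240° (eclipsed): H(0°)/CHO(0°) eclipsed 1.6; I(120°)/H(120°) eclipsed 1.9; OH(240°)/COOH(240°) eclipsed 2.4 → 5.9 kcal/mol.
COOH at 300° (staggered): I(120°)/CHO(60°) gauche 0.8; OH(240°)/COOH(300°) gauche 0.9 → 1.7 kcal/mol.
The minimum (1.7 kcal/mol) occurs with COOH at 300°.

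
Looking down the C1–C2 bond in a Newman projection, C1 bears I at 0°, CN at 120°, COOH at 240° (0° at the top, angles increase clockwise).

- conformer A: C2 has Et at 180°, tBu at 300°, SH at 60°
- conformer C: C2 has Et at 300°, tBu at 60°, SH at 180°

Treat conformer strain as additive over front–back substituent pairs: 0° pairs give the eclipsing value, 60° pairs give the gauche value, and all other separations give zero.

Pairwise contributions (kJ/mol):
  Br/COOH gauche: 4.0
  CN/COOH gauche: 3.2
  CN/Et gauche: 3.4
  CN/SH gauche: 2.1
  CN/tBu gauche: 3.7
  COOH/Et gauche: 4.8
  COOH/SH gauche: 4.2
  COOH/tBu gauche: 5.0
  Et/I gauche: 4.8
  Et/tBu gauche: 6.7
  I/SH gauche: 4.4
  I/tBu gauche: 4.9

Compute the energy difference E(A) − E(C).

A (staggered): I–tBu gauche, I–SH gauche, CN–Et gauche, CN–SH gauche, COOH–Et gauche, COOH–tBu gauche; 4.9 + 4.4 + 3.4 + 2.1 + 4.8 + 5.0 = 24.6 kJ/mol.
C (staggered): I–Et gauche, I–tBu gauche, CN–tBu gauche, CN–SH gauche, COOH–Et gauche, COOH–SH gauche; 4.8 + 4.9 + 3.7 + 2.1 + 4.8 + 4.2 = 24.5 kJ/mol.
E(A) − E(C) = 24.6 − 24.5 = +0.1 kJ/mol.

+0.1 kJ/mol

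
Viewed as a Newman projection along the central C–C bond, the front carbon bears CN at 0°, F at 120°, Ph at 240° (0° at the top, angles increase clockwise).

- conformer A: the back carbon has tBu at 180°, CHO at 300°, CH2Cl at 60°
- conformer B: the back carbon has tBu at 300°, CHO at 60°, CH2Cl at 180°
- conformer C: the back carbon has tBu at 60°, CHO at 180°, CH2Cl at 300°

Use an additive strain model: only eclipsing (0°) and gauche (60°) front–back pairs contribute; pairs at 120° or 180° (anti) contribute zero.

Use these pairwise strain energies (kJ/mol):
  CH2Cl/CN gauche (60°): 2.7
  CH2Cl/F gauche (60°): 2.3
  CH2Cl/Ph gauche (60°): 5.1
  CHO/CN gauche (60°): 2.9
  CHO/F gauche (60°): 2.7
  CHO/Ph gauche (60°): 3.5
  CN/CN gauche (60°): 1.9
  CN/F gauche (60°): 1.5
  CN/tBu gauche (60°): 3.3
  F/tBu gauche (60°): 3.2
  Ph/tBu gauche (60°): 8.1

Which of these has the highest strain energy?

A is staggered. CN at 0° is gauche with CHO at 300° (2.9); CN at 0° is gauche with CH2Cl at 60° (2.7); F at 120° is gauche with tBu at 180° (3.2); F at 120° is gauche with CH2Cl at 60° (2.3); Ph at 240° is gauche with tBu at 180° (8.1); Ph at 240° is gauche with CHO at 300° (3.5). Total 22.7 kJ/mol.
B is staggered. CN at 0° is gauche with tBu at 300° (3.3); CN at 0° is gauche with CHO at 60° (2.9); F at 120° is gauche with CHO at 60° (2.7); F at 120° is gauche with CH2Cl at 180° (2.3); Ph at 240° is gauche with tBu at 300° (8.1); Ph at 240° is gauche with CH2Cl at 180° (5.1). Total 24.4 kJ/mol.
C is staggered. CN at 0° is gauche with tBu at 60° (3.3); CN at 0° is gauche with CH2Cl at 300° (2.7); F at 120° is gauche with tBu at 60° (3.2); F at 120° is gauche with CHO at 180° (2.7); Ph at 240° is gauche with CHO at 180° (3.5); Ph at 240° is gauche with CH2Cl at 300° (5.1). Total 20.5 kJ/mol.
B has the highest total (24.4 kJ/mol).

B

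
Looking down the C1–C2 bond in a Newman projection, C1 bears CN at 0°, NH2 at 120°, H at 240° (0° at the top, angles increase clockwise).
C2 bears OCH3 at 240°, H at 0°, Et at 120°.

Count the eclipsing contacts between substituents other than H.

1

Non-H eclipsing pairs: NH2(120°)/Et(120°) — 1 interaction.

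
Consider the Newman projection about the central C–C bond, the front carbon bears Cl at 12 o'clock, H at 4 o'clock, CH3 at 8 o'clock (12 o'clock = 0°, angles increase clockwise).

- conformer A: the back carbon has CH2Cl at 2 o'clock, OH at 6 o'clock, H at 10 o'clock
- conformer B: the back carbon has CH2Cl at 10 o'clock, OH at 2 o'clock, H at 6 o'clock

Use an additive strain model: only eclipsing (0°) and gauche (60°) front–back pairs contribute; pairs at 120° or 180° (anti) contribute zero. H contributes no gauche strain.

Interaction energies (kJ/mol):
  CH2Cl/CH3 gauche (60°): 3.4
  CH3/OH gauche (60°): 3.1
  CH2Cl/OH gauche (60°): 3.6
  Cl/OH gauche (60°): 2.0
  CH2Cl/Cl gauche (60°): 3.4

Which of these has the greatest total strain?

A is staggered. Cl at 0° is gauche with CH2Cl at 60° (3.4); CH3 at 240° is gauche with OH at 180° (3.1). Total 6.5 kJ/mol.
B is staggered. Cl at 0° is gauche with CH2Cl at 300° (3.4); Cl at 0° is gauche with OH at 60° (2.0); CH3 at 240° is gauche with CH2Cl at 300° (3.4). Total 8.8 kJ/mol.
B has the highest total (8.8 kJ/mol).

B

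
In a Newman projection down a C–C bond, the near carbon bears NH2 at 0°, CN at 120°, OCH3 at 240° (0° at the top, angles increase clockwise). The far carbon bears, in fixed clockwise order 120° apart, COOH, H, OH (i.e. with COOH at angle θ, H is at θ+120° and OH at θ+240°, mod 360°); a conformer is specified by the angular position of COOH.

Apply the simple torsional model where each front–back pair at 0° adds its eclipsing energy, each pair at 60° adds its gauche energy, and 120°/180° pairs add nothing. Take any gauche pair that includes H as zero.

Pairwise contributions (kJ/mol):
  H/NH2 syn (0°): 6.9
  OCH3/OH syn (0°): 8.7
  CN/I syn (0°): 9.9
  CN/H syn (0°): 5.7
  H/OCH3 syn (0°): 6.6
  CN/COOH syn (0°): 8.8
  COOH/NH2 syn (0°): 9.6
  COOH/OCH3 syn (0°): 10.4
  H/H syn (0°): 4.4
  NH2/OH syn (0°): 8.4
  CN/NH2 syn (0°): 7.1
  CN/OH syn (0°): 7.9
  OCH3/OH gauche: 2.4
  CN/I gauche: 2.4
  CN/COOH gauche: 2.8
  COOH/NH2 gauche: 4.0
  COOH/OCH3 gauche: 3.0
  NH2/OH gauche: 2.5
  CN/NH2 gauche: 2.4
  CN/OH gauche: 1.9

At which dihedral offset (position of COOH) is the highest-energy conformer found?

240°

COOH at 0° (eclipsed): NH2(0°)/COOH(0°) eclipsed 9.6; CN(120°)/H(120°) eclipsed 5.7; OCH3(240°)/OH(240°) eclipsed 8.7 → 24.0 kJ/mol.
COOH at 60° (staggered): NH2(0°)/COOH(60°) gauche 4.0; NH2(0°)/OH(300°) gauche 2.5; CN(120°)/COOH(60°) gauche 2.8; OCH3(240°)/OH(300°) gauche 2.4 → 11.7 kJ/mol.
COOH at 120° (eclipsed): NH2(0°)/OH(0°) eclipsed 8.4; CN(120°)/COOH(120°) eclipsed 8.8; OCH3(240°)/H(240°) eclipsed 6.6 → 23.8 kJ/mol.
COOH at 180° (staggered): NH2(0°)/OH(60°) gauche 2.5; CN(120°)/COOH(180°) gauche 2.8; CN(120°)/OH(60°) gauche 1.9; OCH3(240°)/COOH(180°) gauche 3.0 → 10.2 kJ/mol.
COOH at 240° (eclipsed): NH2(0°)/H(0°) eclipsed 6.9; CN(120°)/OH(120°) eclipsed 7.9; OCH3(240°)/COOH(240°) eclipsed 10.4 → 25.2 kJ/mol.
COOH at 300° (staggered): NH2(0°)/COOH(300°) gauche 4.0; CN(120°)/OH(180°) gauche 1.9; OCH3(240°)/COOH(300°) gauche 3.0; OCH3(240°)/OH(180°) gauche 2.4 → 11.3 kJ/mol.
The maximum (25.2 kJ/mol) occurs with COOH at 240°.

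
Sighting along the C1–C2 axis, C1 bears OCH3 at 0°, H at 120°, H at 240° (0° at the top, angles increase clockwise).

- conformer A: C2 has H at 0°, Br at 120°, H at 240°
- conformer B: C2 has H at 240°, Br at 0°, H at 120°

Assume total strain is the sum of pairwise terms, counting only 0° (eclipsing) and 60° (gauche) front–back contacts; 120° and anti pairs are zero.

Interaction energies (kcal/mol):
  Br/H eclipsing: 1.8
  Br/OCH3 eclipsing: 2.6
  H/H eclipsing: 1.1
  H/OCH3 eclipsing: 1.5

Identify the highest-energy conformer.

A (eclipsed): OCH3–H eclipsed, H–Br eclipsed, H–H eclipsed; 1.5 + 1.8 + 1.1 = 4.4 kcal/mol.
B (eclipsed): OCH3–Br eclipsed, H–H eclipsed, H–H eclipsed; 2.6 + 1.1 + 1.1 = 4.8 kcal/mol.
B has the highest total (4.8 kcal/mol).

B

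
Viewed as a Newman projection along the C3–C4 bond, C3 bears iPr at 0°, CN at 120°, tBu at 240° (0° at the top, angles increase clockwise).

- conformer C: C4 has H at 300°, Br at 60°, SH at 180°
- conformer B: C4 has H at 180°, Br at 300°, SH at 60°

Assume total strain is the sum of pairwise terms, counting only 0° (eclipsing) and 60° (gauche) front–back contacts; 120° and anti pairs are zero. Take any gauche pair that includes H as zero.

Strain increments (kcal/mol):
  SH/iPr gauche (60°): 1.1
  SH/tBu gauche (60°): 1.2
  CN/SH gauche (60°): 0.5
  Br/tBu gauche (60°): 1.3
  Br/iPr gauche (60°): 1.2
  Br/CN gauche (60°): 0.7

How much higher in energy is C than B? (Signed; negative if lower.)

C (staggered): iPr–Br gauche, CN–Br gauche, CN–SH gauche, tBu–SH gauche; 1.2 + 0.7 + 0.5 + 1.2 = 3.6 kcal/mol.
B (staggered): iPr–Br gauche, iPr–SH gauche, CN–SH gauche, tBu–Br gauche; 1.2 + 1.1 + 0.5 + 1.3 = 4.1 kcal/mol.
E(C) − E(B) = 3.6 − 4.1 = -0.5 kcal/mol.

-0.5 kcal/mol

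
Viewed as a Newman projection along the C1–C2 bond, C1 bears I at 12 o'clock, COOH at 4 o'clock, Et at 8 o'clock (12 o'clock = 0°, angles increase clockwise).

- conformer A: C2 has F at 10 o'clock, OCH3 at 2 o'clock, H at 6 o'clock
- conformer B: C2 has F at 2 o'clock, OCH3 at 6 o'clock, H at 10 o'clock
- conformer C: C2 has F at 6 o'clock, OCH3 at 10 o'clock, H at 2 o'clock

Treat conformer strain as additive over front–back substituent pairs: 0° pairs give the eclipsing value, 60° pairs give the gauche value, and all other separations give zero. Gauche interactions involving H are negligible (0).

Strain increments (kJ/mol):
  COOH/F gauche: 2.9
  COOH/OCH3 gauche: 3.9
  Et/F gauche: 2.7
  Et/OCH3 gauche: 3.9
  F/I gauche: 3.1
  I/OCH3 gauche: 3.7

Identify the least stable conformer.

A (staggered): I(0°)/F(300°) gauche 3.1; I(0°)/OCH3(60°) gauche 3.7; COOH(120°)/OCH3(60°) gauche 3.9; Et(240°)/F(300°) gauche 2.7 → 13.4 kJ/mol.
B (staggered): I(0°)/F(60°) gauche 3.1; COOH(120°)/F(60°) gauche 2.9; COOH(120°)/OCH3(180°) gauche 3.9; Et(240°)/OCH3(180°) gauche 3.9 → 13.8 kJ/mol.
C (staggered): I(0°)/OCH3(300°) gauche 3.7; COOH(120°)/F(180°) gauche 2.9; Et(240°)/F(180°) gauche 2.7; Et(240°)/OCH3(300°) gauche 3.9 → 13.2 kJ/mol.
B has the highest total (13.8 kJ/mol).

B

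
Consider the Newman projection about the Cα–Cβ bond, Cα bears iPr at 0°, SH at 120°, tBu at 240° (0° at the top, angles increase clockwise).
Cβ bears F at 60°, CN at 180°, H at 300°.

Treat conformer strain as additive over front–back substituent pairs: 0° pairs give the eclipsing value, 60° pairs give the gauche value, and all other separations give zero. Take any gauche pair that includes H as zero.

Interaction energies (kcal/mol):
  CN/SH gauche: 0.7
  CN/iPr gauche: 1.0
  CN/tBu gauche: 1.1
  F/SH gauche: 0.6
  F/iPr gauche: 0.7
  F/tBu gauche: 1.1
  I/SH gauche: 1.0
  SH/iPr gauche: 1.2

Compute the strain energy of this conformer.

This conformer (staggered): iPr–F gauche, SH–F gauche, SH–CN gauche, tBu–CN gauche; 0.7 + 0.6 + 0.7 + 1.1 = 3.1 kcal/mol.

3.1 kcal/mol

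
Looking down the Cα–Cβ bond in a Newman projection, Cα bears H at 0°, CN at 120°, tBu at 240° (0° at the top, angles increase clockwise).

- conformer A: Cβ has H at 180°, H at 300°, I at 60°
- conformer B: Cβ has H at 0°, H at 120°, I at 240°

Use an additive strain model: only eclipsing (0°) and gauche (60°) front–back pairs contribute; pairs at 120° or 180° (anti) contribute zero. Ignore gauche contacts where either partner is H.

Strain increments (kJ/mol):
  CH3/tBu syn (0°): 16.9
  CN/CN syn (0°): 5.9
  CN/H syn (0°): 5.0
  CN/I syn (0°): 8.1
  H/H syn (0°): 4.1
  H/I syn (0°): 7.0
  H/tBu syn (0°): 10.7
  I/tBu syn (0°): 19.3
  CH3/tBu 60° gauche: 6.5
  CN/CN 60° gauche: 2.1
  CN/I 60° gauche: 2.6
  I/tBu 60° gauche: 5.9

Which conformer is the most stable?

A is staggered. CN at 120° is gauche with I at 60° (2.6). Total 2.6 kJ/mol.
B is eclipsed. H at 0° is eclipsed with H at 0° (4.1); CN at 120° is eclipsed with H at 120° (5.0); tBu at 240° is eclipsed with I at 240° (19.3). Total 28.4 kJ/mol.
A has the lowest total (2.6 kJ/mol).

A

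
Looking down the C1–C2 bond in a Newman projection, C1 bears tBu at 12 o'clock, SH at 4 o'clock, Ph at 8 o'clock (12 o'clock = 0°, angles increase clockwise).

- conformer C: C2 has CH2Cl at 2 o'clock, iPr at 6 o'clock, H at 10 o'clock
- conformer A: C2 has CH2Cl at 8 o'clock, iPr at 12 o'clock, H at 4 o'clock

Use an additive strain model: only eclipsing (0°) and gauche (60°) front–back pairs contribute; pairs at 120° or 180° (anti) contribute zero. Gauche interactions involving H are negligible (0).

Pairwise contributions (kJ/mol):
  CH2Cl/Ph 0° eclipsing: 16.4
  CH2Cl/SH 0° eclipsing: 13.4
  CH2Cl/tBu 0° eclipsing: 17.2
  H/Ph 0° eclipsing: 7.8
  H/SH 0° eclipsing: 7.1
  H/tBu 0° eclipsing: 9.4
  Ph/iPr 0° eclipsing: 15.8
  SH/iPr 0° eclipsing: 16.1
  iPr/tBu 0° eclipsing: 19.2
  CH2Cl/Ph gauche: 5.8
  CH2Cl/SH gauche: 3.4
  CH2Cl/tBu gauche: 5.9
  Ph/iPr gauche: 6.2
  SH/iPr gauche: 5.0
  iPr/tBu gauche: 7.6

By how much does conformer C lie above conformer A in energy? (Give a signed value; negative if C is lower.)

C (staggered): tBu–CH2Cl gauche, SH–CH2Cl gauche, SH–iPr gauche, Ph–iPr gauche; 5.9 + 3.4 + 5.0 + 6.2 = 20.5 kJ/mol.
A (eclipsed): tBu–iPr eclipsed, SH–H eclipsed, Ph–CH2Cl eclipsed; 19.2 + 7.1 + 16.4 = 42.7 kJ/mol.
E(C) − E(A) = 20.5 − 42.7 = -22.2 kJ/mol.

-22.2 kJ/mol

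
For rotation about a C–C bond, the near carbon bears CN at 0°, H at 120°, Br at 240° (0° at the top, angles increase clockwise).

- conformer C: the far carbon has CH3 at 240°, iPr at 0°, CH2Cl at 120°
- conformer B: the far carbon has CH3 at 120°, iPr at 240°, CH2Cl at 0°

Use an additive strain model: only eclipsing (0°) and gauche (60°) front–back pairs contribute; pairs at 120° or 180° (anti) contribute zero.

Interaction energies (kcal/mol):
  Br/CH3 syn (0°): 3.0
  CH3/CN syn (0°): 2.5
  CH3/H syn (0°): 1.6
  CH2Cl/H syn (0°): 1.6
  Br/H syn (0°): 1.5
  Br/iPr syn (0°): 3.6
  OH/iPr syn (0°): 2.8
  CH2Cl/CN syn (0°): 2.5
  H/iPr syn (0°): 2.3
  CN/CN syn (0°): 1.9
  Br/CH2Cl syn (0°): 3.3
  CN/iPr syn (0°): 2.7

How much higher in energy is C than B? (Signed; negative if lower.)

C (eclipsed): CN(0°)/iPr(0°) eclipsed 2.7; H(120°)/CH2Cl(120°) eclipsed 1.6; Br(240°)/CH3(240°) eclipsed 3.0 → 7.3 kcal/mol.
B (eclipsed): CN(0°)/CH2Cl(0°) eclipsed 2.5; H(120°)/CH3(120°) eclipsed 1.6; Br(240°)/iPr(240°) eclipsed 3.6 → 7.7 kcal/mol.
E(C) − E(B) = 7.3 − 7.7 = -0.4 kcal/mol.

-0.4 kcal/mol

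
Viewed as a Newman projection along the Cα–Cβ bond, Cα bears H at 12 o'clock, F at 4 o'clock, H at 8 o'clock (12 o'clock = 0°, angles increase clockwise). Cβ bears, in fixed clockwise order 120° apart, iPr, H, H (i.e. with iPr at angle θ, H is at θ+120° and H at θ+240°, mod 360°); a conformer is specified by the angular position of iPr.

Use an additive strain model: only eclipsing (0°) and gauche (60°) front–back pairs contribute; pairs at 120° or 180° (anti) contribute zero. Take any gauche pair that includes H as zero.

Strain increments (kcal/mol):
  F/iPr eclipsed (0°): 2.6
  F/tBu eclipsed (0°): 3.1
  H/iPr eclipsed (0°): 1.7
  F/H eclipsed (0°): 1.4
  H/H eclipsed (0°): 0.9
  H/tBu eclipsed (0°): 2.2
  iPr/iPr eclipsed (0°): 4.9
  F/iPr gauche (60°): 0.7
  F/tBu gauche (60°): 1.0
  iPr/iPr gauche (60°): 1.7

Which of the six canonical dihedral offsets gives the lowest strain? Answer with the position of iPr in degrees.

300°

iPr at 0° (eclipsed): H–iPr eclipsed, F–H eclipsed, H–H eclipsed; 1.7 + 1.4 + 0.9 = 4.0 kcal/mol.
iPr at 60° (staggered): F–iPr gauche; 0.7 = 0.7 kcal/mol.
iPr at 120° (eclipsed): H–H eclipsed, F–iPr eclipsed, H–H eclipsed; 0.9 + 2.6 + 0.9 = 4.4 kcal/mol.
iPr at 180° (staggered): F–iPr gauche; 0.7 = 0.7 kcal/mol.
iPr at 240° (eclipsed): H–H eclipsed, F–H eclipsed, H–iPr eclipsed; 0.9 + 1.4 + 1.7 = 4.0 kcal/mol.
iPr at 300° (staggered): no non-H gauche contacts → 0.0 kcal/mol.
The minimum (0.0 kcal/mol) occurs with iPr at 300°.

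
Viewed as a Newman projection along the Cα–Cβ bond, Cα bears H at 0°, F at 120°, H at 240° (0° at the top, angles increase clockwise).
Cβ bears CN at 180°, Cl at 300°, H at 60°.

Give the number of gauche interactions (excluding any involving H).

Non-H gauche pairs: F(120°)/CN(180°) — 1 interaction.

1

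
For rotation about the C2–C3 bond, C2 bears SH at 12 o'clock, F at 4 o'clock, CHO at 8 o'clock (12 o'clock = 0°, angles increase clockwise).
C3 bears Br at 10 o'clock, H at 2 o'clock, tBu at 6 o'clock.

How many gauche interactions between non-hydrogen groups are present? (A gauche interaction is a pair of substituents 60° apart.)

Non-H gauche pairs: SH(0°)/Br(300°); F(120°)/tBu(180°); CHO(240°)/Br(300°); CHO(240°)/tBu(180°) — 4 interactions.

4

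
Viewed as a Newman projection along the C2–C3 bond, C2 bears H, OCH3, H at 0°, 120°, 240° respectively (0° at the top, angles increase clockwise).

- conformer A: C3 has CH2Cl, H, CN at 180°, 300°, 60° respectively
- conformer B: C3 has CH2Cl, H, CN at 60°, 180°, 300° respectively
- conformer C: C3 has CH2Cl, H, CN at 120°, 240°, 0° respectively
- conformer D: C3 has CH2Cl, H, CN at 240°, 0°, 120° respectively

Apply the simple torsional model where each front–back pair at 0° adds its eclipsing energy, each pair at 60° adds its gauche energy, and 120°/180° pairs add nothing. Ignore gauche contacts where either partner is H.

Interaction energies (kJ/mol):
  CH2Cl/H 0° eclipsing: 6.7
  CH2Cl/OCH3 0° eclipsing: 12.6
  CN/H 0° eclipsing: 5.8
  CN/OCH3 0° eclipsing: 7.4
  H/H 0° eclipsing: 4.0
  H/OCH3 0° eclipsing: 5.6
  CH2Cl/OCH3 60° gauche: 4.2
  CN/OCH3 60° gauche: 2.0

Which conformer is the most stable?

B

A (staggered): OCH3–CH2Cl gauche, OCH3–CN gauche; 4.2 + 2.0 = 6.2 kJ/mol.
B (staggered): OCH3–CH2Cl gauche; 4.2 = 4.2 kJ/mol.
C (eclipsed): H–CN eclipsed, OCH3–CH2Cl eclipsed, H–H eclipsed; 5.8 + 12.6 + 4.0 = 22.4 kJ/mol.
D (eclipsed): H–H eclipsed, OCH3–CN eclipsed, H–CH2Cl eclipsed; 4.0 + 7.4 + 6.7 = 18.1 kJ/mol.
B has the lowest total (4.2 kJ/mol).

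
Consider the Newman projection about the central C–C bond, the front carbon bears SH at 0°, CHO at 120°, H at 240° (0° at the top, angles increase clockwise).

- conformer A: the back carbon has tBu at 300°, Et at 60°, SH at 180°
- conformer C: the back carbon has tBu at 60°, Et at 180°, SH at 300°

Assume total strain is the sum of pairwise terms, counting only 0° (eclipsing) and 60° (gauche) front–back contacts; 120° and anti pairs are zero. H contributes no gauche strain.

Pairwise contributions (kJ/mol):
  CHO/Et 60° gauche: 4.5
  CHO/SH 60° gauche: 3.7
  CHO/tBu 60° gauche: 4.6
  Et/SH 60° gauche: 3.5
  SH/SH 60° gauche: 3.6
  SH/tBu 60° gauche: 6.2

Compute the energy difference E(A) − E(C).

A (staggered): SH(0°)/tBu(300°) gauche 6.2; SH(0°)/Et(60°) gauche 3.5; CHO(120°)/Et(60°) gauche 4.5; CHO(120°)/SH(180°) gauche 3.7 → 17.9 kJ/mol.
C (staggered): SH(0°)/tBu(60°) gauche 6.2; SH(0°)/SH(300°) gauche 3.6; CHO(120°)/tBu(60°) gauche 4.6; CHO(120°)/Et(180°) gauche 4.5 → 18.9 kJ/mol.
E(A) − E(C) = 17.9 − 18.9 = -1.0 kJ/mol.

-1.0 kJ/mol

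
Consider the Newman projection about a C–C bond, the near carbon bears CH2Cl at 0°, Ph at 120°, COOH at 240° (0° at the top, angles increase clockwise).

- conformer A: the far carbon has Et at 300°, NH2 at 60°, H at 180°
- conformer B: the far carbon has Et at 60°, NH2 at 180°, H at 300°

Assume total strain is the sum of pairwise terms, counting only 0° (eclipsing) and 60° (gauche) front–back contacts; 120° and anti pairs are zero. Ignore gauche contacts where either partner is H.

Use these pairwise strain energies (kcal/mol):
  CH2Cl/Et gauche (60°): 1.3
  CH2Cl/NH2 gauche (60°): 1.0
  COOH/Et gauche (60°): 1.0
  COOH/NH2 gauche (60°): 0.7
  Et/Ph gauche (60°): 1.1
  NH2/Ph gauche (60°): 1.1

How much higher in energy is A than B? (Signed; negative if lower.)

A is staggered. CH2Cl at 0° is gauche with Et at 300° (1.3); CH2Cl at 0° is gauche with NH2 at 60° (1.0); Ph at 120° is gauche with NH2 at 60° (1.1); COOH at 240° is gauche with Et at 300° (1.0). Total 4.4 kcal/mol.
B is staggered. CH2Cl at 0° is gauche with Et at 60° (1.3); Ph at 120° is gauche with Et at 60° (1.1); Ph at 120° is gauche with NH2 at 180° (1.1); COOH at 240° is gauche with NH2 at 180° (0.7). Total 4.2 kcal/mol.
E(A) − E(B) = 4.4 − 4.2 = +0.2 kcal/mol.

+0.2 kcal/mol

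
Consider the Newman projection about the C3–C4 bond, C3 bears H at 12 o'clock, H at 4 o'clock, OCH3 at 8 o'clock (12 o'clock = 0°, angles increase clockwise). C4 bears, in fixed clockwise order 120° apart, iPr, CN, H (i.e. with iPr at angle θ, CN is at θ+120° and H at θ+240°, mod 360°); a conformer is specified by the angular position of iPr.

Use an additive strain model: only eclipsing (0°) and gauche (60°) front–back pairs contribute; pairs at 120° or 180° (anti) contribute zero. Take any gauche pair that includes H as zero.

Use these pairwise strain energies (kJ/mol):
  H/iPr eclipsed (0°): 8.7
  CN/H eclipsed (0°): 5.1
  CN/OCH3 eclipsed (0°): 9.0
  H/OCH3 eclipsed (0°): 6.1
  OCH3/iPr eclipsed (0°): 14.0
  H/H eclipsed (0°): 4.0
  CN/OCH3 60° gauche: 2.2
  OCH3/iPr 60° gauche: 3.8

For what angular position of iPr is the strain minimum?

60°

iPr at 0° (eclipsed): H(0°)/iPr(0°) eclipsed 8.7; H(120°)/CN(120°) eclipsed 5.1; OCH3(240°)/H(240°) eclipsed 6.1 → 19.9 kJ/mol.
iPr at 60° (staggered): OCH3(240°)/CN(180°) gauche 2.2 → 2.2 kJ/mol.
iPr at 120° (eclipsed): H(0°)/H(0°) eclipsed 4.0; H(120°)/iPr(120°) eclipsed 8.7; OCH3(240°)/CN(240°) eclipsed 9.0 → 21.7 kJ/mol.
iPr at 180° (staggered): OCH3(240°)/iPr(180°) gauche 3.8; OCH3(240°)/CN(300°) gauche 2.2 → 6.0 kJ/mol.
iPr at 240° (eclipsed): H(0°)/CN(0°) eclipsed 5.1; H(120°)/H(120°) eclipsed 4.0; OCH3(240°)/iPr(240°) eclipsed 14.0 → 23.1 kJ/mol.
iPr at 300° (staggered): OCH3(240°)/iPr(300°) gauche 3.8 → 3.8 kJ/mol.
The minimum (2.2 kJ/mol) occurs with iPr at 60°.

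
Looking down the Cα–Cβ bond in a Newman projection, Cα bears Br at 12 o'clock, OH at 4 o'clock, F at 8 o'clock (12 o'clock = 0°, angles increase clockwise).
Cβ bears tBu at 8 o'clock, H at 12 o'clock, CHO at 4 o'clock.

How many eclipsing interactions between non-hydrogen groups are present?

2

Non-H eclipsing pairs: OH(120°)/CHO(120°); F(240°)/tBu(240°) — 2 interactions.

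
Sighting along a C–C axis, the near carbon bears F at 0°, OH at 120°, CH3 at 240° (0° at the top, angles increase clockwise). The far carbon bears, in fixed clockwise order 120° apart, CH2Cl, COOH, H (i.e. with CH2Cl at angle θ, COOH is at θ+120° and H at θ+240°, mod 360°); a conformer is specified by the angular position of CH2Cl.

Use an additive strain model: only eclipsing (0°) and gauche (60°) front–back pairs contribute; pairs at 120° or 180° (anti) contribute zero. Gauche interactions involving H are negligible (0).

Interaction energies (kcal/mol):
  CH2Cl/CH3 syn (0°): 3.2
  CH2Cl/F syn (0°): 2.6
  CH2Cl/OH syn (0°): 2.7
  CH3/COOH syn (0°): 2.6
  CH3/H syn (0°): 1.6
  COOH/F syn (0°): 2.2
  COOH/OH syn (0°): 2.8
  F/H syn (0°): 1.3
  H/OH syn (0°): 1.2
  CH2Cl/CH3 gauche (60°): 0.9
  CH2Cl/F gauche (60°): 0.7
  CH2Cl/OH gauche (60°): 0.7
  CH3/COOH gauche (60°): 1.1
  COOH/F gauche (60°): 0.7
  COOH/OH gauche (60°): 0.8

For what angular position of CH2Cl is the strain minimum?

300°

CH2Cl at 0° is eclipsed. F at 0° is eclipsed with CH2Cl at 0° (2.6); OH at 120° is eclipsed with COOH at 120° (2.8); CH3 at 240° is eclipsed with H at 240° (1.6). Total 7.0 kcal/mol.
CH2Cl at 60° is staggered. F at 0° is gauche with CH2Cl at 60° (0.7); OH at 120° is gauche with CH2Cl at 60° (0.7); OH at 120° is gauche with COOH at 180° (0.8); CH3 at 240° is gauche with COOH at 180° (1.1). Total 3.3 kcal/mol.
CH2Cl at 120° is eclipsed. F at 0° is eclipsed with H at 0° (1.3); OH at 120° is eclipsed with CH2Cl at 120° (2.7); CH3 at 240° is eclipsed with COOH at 240° (2.6). Total 6.6 kcal/mol.
CH2Cl at 180° is staggered. F at 0° is gauche with COOH at 300° (0.7); OH at 120° is gauche with CH2Cl at 180° (0.7); CH3 at 240° is gauche with CH2Cl at 180° (0.9); CH3 at 240° is gauche with COOH at 300° (1.1). Total 3.4 kcal/mol.
CH2Cl at 240° is eclipsed. F at 0° is eclipsed with COOH at 0° (2.2); OH at 120° is eclipsed with H at 120° (1.2); CH3 at 240° is eclipsed with CH2Cl at 240° (3.2). Total 6.6 kcal/mol.
CH2Cl at 300° is staggered. F at 0° is gauche with CH2Cl at 300° (0.7); F at 0° is gauche with COOH at 60° (0.7); OH at 120° is gauche with COOH at 60° (0.8); CH3 at 240° is gauche with CH2Cl at 300° (0.9). Total 3.1 kcal/mol.
The minimum (3.1 kcal/mol) occurs with CH2Cl at 300°.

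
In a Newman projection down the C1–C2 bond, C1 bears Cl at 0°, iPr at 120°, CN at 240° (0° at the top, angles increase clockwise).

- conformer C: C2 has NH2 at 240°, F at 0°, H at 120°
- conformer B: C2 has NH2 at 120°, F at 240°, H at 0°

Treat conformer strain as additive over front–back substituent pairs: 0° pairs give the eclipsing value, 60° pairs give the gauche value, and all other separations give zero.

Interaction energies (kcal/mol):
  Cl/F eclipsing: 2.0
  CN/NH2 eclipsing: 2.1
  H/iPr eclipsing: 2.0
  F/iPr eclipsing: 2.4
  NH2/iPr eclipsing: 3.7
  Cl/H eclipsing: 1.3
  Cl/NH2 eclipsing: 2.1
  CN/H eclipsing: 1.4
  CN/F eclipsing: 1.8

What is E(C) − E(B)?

-0.7 kcal/mol

C (eclipsed): Cl(0°)/F(0°) eclipsed 2.0; iPr(120°)/H(120°) eclipsed 2.0; CN(240°)/NH2(240°) eclipsed 2.1 → 6.1 kcal/mol.
B (eclipsed): Cl(0°)/H(0°) eclipsed 1.3; iPr(120°)/NH2(120°) eclipsed 3.7; CN(240°)/F(240°) eclipsed 1.8 → 6.8 kcal/mol.
E(C) − E(B) = 6.1 − 6.8 = -0.7 kcal/mol.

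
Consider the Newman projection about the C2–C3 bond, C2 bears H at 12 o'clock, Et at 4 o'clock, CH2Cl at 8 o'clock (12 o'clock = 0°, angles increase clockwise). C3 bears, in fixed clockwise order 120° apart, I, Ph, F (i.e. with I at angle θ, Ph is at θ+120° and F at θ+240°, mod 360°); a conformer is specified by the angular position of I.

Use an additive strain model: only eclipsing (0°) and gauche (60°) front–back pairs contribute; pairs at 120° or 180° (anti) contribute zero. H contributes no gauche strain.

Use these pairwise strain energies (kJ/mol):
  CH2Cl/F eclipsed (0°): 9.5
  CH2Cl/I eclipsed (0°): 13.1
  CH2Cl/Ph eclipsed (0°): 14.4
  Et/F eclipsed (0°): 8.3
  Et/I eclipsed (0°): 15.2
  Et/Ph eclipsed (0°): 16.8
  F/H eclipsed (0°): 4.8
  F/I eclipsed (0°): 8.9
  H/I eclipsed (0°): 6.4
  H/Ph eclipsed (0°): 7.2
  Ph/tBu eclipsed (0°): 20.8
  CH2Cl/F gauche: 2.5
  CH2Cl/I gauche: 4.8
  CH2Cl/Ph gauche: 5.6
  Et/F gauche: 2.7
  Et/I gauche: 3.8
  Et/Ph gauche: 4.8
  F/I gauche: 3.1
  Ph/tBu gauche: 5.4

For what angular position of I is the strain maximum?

I at 0° (eclipsed): H–I eclipsed, Et–Ph eclipsed, CH2Cl–F eclipsed; 6.4 + 16.8 + 9.5 = 32.7 kJ/mol.
I at 60° (staggered): Et–I gauche, Et–Ph gauche, CH2Cl–Ph gauche, CH2Cl–F gauche; 3.8 + 4.8 + 5.6 + 2.5 = 16.7 kJ/mol.
I at 120° (eclipsed): H–F eclipsed, Et–I eclipsed, CH2Cl–Ph eclipsed; 4.8 + 15.2 + 14.4 = 34.4 kJ/mol.
I at 180° (staggered): Et–I gauche, Et–F gauche, CH2Cl–I gauche, CH2Cl–Ph gauche; 3.8 + 2.7 + 4.8 + 5.6 = 16.9 kJ/mol.
I at 240° (eclipsed): H–Ph eclipsed, Et–F eclipsed, CH2Cl–I eclipsed; 7.2 + 8.3 + 13.1 = 28.6 kJ/mol.
I at 300° (staggered): Et–Ph gauche, Et–F gauche, CH2Cl–I gauche, CH2Cl–F gauche; 4.8 + 2.7 + 4.8 + 2.5 = 14.8 kJ/mol.
The maximum (34.4 kJ/mol) occurs with I at 120°.

120°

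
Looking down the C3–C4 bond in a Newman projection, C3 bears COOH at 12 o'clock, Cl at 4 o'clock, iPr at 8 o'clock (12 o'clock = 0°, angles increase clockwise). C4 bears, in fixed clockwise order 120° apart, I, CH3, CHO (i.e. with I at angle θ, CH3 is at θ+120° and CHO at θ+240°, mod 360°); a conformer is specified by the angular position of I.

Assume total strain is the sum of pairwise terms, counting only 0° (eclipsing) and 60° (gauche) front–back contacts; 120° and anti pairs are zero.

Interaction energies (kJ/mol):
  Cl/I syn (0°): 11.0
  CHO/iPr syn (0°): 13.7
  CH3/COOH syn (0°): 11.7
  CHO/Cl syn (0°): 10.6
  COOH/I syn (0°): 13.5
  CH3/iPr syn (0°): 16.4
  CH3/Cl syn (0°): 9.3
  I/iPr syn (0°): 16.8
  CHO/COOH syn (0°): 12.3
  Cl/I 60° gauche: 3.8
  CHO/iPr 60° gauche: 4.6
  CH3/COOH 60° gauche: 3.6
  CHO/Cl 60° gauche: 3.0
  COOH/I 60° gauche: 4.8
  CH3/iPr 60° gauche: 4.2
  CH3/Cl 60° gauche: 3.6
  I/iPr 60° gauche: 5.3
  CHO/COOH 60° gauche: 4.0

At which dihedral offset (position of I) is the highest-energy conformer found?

I at 0° (eclipsed): COOH(0°)/I(0°) eclipsed 13.5; Cl(120°)/CH3(120°) eclipsed 9.3; iPr(240°)/CHO(240°) eclipsed 13.7 → 36.5 kJ/mol.
I at 60° (staggered): COOH(0°)/I(60°) gauche 4.8; COOH(0°)/CHO(300°) gauche 4.0; Cl(120°)/I(60°) gauche 3.8; Cl(120°)/CH3(180°) gauche 3.6; iPr(240°)/CH3(180°) gauche 4.2; iPr(240°)/CHO(300°) gauche 4.6 → 25.0 kJ/mol.
I at 120° (eclipsed): COOH(0°)/CHO(0°) eclipsed 12.3; Cl(120°)/I(120°) eclipsed 11.0; iPr(240°)/CH3(240°) eclipsed 16.4 → 39.7 kJ/mol.
I at 180° (staggered): COOH(0°)/CH3(300°) gauche 3.6; COOH(0°)/CHO(60°) gauche 4.0; Cl(120°)/I(180°) gauche 3.8; Cl(120°)/CHO(60°) gauche 3.0; iPr(240°)/I(180°) gauche 5.3; iPr(240°)/CH3(300°) gauche 4.2 → 23.9 kJ/mol.
I at 240° (eclipsed): COOH(0°)/CH3(0°) eclipsed 11.7; Cl(120°)/CHO(120°) eclipsed 10.6; iPr(240°)/I(240°) eclipsed 16.8 → 39.1 kJ/mol.
I at 300° (staggered): COOH(0°)/I(300°) gauche 4.8; COOH(0°)/CH3(60°) gauche 3.6; Cl(120°)/CH3(60°) gauche 3.6; Cl(120°)/CHO(180°) gauche 3.0; iPr(240°)/I(300°) gauche 5.3; iPr(240°)/CHO(180°) gauche 4.6 → 24.9 kJ/mol.
The maximum (39.7 kJ/mol) occurs with I at 120°.

120°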